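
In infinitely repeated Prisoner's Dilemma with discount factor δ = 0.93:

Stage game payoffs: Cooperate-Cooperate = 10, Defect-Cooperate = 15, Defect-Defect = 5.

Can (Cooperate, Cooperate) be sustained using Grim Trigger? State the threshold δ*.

δ* = 0.5; since δ = 0.93 ≥ 0.5, cooperation can be sustained

Work:
For Grim Trigger:
Cooperate forever: 10/(1-δ)
Defect then punished: 15 + 5·δ/(1-δ)
Need: 10/(1-δ) ≥ 15 + 5·δ/(1-δ)
Solving: δ ≥ (T-R)/(T-P) = (15-10)/(15-5) = 0.5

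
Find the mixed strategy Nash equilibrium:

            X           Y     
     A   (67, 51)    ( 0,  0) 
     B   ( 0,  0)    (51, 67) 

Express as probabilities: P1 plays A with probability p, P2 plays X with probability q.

p = 0.5678, q = 0.4322

Work:
Find probabilities that make opponent indifferent:
P2 chooses q to make P1 indifferent between A and B
P1 chooses p to make P2 indifferent between X and Y
Mixed NE: P1 plays (A: 0.5678, B: 0.4322), P2 plays (X: 0.4322, Y: 0.5678)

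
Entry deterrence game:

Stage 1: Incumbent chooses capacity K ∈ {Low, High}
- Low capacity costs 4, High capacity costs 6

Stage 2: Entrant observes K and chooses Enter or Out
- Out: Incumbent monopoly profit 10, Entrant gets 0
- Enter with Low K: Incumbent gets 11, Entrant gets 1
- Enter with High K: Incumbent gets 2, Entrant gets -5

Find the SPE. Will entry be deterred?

SPE: (Low, Enter|Low, Out|High); Entry not deterred. Incumbent net profit = 7, Entrant gets 1

Work:
After Low K: Entrant enters (1 > 0)
After High K: Entrant stays out (-5 < 0)
Incumbent: Low → 11−4=7, High → 10−6=4
Incumbent chooses Low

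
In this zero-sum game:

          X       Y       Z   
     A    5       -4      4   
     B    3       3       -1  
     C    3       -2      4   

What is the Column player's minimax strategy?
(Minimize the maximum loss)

Column should play Y, value = 3

Work:
Column player minimizes Row's maximum payoff:
Column X: max payoff to Row = 5
Column Y: max payoff to Row = 3
Column Z: max payoff to Row = 4
Minimum is 3, achieved by column Y.
Minimax strategy: Y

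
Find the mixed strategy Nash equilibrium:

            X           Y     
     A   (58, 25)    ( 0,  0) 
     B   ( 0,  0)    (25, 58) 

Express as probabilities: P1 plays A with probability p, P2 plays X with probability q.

p = 0.6988, q = 0.3012

Work:
Find probabilities that make opponent indifferent:
P2 chooses q to make P1 indifferent between A and B
P1 chooses p to make P2 indifferent between X and Y
Mixed NE: P1 plays (A: 0.6988, B: 0.3012), P2 plays (X: 0.3012, Y: 0.6988)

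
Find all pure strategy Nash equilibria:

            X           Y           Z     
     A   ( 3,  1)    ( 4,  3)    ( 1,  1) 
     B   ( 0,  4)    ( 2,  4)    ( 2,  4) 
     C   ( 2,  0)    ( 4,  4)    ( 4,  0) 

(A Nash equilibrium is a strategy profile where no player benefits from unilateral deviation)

Nash equilibrium: (A, Y), (C, Y)

Work:
Best responses:
  P1 vs X: payoffs [3, 0, 2] → best response A (payoff 3)
  P1 vs Y: payoffs [4, 2, 4] → best response A/C (payoff 4)
  P1 vs Z: payoffs [1, 2, 4] → best response C (payoff 4)
  P2 vs A: payoffs [1, 3, 1] → best response Y (payoff 3)
  P2 vs B: payoffs [4, 4, 4] → best response X/Y/Z (payoff 4)
  P2 vs C: payoffs [0, 4, 0] → best response Y (payoff 4)
Mutual best responses: (A,Y), (C,Y) → Nash equilibria.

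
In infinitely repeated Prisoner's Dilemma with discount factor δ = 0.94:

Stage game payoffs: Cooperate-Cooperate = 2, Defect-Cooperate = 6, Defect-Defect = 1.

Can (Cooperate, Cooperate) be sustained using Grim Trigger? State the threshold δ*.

δ* = 0.8; since δ = 0.94 ≥ 0.8, cooperation can be sustained

Work:
For Grim Trigger:
Cooperate forever: 2/(1-δ)
Defect then punished: 6 + 1·δ/(1-δ)
Need: 2/(1-δ) ≥ 6 + 1·δ/(1-δ)
Solving: δ ≥ (T-R)/(T-P) = (6-2)/(6-1) = 0.8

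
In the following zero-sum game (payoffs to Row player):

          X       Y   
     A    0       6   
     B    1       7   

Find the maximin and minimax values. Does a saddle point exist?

Maximin = 1, Minimax = 1, Saddle: True

Work:
Row minimums: [0, 1] → maximin = 1
Column maximums: [1, 7] → minimax = 1
Saddle point exists! Game value = 1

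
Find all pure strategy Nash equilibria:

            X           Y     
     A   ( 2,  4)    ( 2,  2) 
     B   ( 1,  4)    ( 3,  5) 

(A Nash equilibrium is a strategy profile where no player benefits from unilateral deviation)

Nash equilibrium: (A, X), (B, Y)

Work:
Best responses:
  P1 vs X: payoffs [2, 1] → best response A (payoff 2)
  P1 vs Y: payoffs [2, 3] → best response B (payoff 3)
  P2 vs A: payoffs [4, 2] → best response X (payoff 4)
  P2 vs B: payoffs [4, 5] → best response Y (payoff 5)
Mutual best responses: (A,X), (B,Y) → Nash equilibria.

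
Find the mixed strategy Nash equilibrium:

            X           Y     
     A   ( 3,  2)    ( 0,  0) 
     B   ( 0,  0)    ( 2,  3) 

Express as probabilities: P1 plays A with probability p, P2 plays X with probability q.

p = 0.6, q = 0.4

Work:
Find probabilities that make opponent indifferent:
P2 chooses q to make P1 indifferent between A and B
P1 chooses p to make P2 indifferent between X and Y
Mixed NE: P1 plays (A: 0.6, B: 0.4), P2 plays (X: 0.4, Y: 0.6)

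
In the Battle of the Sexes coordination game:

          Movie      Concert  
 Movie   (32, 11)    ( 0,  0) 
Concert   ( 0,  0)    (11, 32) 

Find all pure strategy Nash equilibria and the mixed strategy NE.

Pure NE: (Movie, Movie) and (Concert, Concert); Mixed NE: p = 0.7442, q = 0.2558

Work:
Check pure NE:
(Movie, Movie): (32, 11) - no unilateral deviation beneficial
(Concert, Concert): (11, 32) - no unilateral deviation beneficial
Mixed NE: P1 plays Movie with p = 0.7442, P2 plays Movie with q = 0.2558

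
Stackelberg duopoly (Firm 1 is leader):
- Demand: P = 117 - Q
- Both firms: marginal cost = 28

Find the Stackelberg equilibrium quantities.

q₁* (leader) = 44.5, q₂* (follower) = 22.25

Work:
Follower's reaction: q₂ = (a - c - q₁)/2
Leader substitutes: π₁ = q₁·(a - q₁ - (a-c-q₁)/2 - c)
FOC: q₁* = (117 - 28)/2 = 44.50
Then: q₂* = (117 - 28 - 44.5)/2 = 22.25
Leader has first-mover advantage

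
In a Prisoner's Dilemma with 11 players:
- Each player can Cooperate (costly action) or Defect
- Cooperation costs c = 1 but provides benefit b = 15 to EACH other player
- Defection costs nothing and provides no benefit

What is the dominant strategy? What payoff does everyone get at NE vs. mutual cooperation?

Dominant: Defect; NE payoff = 0; Coop payoff = 149

Work:
Defect dominates (saves cost c = 1, benefit to others is external)
NE: All defect → everyone gets 0
If all cooperate: each receives (10)×15 - 1 = 149
Social dilemma: 149 > 0 but NE gives 0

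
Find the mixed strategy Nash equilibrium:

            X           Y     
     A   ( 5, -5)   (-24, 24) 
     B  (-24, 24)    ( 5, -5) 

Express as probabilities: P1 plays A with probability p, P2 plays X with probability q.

p = 0.5, q = 0.5

Work:
Find probabilities that make opponent indifferent:
P2 chooses q to make P1 indifferent between A and B
P1 chooses p to make P2 indifferent between X and Y
Mixed NE: P1 plays (A: 0.5, B: 0.5), P2 plays (X: 0.5, Y: 0.5)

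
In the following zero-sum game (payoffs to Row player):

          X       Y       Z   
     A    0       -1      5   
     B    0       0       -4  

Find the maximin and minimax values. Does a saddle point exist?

Maximin = -1, Minimax = 0, Saddle: False

Work:
Row minimums: [-1, -4] → maximin = -1
Column maximums: [0, 0, 5] → minimax = 0
No saddle point (maximin ≠ minimax). Mixed strategy needed.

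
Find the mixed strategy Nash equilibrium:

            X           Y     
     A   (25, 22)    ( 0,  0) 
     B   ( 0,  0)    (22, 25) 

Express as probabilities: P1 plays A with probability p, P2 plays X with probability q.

p = 0.5319, q = 0.4681

Work:
Find probabilities that make opponent indifferent:
P2 chooses q to make P1 indifferent between A and B
P1 chooses p to make P2 indifferent between X and Y
Mixed NE: P1 plays (A: 0.5319, B: 0.4681), P2 plays (X: 0.4681, Y: 0.5319)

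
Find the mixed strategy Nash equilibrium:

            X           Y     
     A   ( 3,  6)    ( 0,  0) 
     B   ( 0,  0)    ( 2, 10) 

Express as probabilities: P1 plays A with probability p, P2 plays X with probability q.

p = 0.625, q = 0.4

Work:
Find probabilities that make opponent indifferent:
P2 chooses q to make P1 indifferent between A and B
P1 chooses p to make P2 indifferent between X and Y
Mixed NE: P1 plays (A: 0.625, B: 0.375), P2 plays (X: 0.4, Y: 0.6)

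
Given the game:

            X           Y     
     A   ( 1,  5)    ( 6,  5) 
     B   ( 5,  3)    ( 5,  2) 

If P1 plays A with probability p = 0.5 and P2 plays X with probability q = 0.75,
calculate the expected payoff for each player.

E[P1] = 3.625, E[P2] = 3.875

Work:
E[P1] = p·q·π₁(A,X) + p·(1-q)·π₁(A,Y) + (1-p)·q·π₁(B,X) + (1-p)·(1-q)·π₁(B,Y)
= 0.5·0.75·1 + 0.5·0.25·6 + 0.5·0.75·5 + 0.5·0.25·5
= 3.625

E[P2] = 3.875 (similar calculation)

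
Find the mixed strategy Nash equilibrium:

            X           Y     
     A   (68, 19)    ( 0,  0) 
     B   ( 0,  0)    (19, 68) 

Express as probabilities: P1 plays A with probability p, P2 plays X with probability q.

p = 0.7816, q = 0.2184

Work:
Find probabilities that make opponent indifferent:
P2 chooses q to make P1 indifferent between A and B
P1 chooses p to make P2 indifferent between X and Y
Mixed NE: P1 plays (A: 0.7816, B: 0.2184), P2 plays (X: 0.2184, Y: 0.7816)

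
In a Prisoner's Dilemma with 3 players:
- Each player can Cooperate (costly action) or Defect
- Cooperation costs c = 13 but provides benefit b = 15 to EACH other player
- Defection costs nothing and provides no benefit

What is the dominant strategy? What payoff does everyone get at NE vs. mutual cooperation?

Dominant: Defect; NE payoff = 0; Coop payoff = 17

Work:
Defect dominates (saves cost c = 13, benefit to others is external)
NE: All defect → everyone gets 0
If all cooperate: each receives (2)×15 - 13 = 17
Social dilemma: 17 > 0 but NE gives 0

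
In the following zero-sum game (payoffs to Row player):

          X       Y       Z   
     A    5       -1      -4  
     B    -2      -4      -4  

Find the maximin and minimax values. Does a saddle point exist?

Maximin = -4, Minimax = -4, Saddle: True

Work:
Row minimums: [-4, -4] → maximin = -4
Column maximums: [5, -1, -4] → minimax = -4
Saddle point exists! Game value = -4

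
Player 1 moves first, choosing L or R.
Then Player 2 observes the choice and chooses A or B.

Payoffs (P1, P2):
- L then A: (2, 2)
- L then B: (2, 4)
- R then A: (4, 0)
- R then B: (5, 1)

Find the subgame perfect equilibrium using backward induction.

P1 plays R, P2 plays B after L and B after R; Payoff (5, 1)

Work:
Backward induction:
After L: P2 chooses B → P1 gets 2
After R: P2 chooses B → P1 gets 5
P1 chooses R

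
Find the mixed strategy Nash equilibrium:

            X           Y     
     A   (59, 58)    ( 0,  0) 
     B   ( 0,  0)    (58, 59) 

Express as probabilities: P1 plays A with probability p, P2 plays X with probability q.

p = 0.5043, q = 0.4957

Work:
Find probabilities that make opponent indifferent:
P2 chooses q to make P1 indifferent between A and B
P1 chooses p to make P2 indifferent between X and Y
Mixed NE: P1 plays (A: 0.5043, B: 0.4957), P2 plays (X: 0.4957, Y: 0.5043)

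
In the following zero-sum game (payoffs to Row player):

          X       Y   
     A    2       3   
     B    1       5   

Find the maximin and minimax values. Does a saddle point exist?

Maximin = 2, Minimax = 2, Saddle: True

Work:
Row minimums: [2, 1] → maximin = 2
Column maximums: [2, 5] → minimax = 2
Saddle point exists! Game value = 2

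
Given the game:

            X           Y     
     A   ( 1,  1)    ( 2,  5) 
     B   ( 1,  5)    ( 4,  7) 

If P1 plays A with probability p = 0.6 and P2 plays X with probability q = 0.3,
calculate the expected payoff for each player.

E[P1] = 2.26, E[P2] = 4.84

Work:
E[P1] = p·q·π₁(A,X) + p·(1-q)·π₁(A,Y) + (1-p)·q·π₁(B,X) + (1-p)·(1-q)·π₁(B,Y)
= 0.6·0.3·1 + 0.6·0.7·2 + 0.4·0.3·1 + 0.4·0.7·4
= 2.26

E[P2] = 4.84 (similar calculation)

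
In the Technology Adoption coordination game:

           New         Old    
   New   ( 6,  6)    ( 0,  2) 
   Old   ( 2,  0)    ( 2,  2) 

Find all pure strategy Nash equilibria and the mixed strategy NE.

Pure NE: (New, New) and (Old, Old); Mixed NE: p = 0.3333, q = 0.3333

Work:
Check pure NE:
(New, New): (6, 6) - no unilateral deviation beneficial
(Old, Old): (2, 2) - no unilateral deviation beneficial
Mixed NE: P1 plays New with p = 0.3333, P2 plays New with q = 0.3333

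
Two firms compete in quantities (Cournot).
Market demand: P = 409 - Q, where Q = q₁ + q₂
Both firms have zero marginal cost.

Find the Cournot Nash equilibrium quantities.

q₁* = q₂* = 136.33; P* = 136.33

Work:
Profit: π_i = P·q_i = (a - q_i - q_j)·q_i
FOC: ∂π_i/∂q_i = a - 2q_i - q_j = 0
Reaction function: q_i = (409 - q_j)/2
Symmetry: q* = 409/3 = 136.33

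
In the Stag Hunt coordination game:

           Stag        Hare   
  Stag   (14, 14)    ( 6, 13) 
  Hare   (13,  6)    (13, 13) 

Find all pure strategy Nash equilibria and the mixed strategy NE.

Pure NE: (Stag, Stag) and (Hare, Hare); Mixed NE: p = 0.875, q = 0.875

Work:
Check pure NE:
(Stag, Stag): (14, 14) - no unilateral deviation beneficial
(Hare, Hare): (13, 13) - no unilateral deviation beneficial
Mixed NE: P1 plays Stag with p = 0.875, P2 plays Stag with q = 0.875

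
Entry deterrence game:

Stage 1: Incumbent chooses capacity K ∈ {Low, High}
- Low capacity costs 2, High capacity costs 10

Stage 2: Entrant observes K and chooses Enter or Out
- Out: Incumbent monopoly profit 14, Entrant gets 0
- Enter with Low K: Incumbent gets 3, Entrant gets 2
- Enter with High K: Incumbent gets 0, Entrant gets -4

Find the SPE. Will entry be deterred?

SPE: (High, Enter|Low, Out|High); Entry deterred. Incumbent net profit = 4

Work:
After Low K: Entrant enters (2 > 0)
After High K: Entrant stays out (-4 < 0)
Incumbent: Low → 3−2=1, High → 14−10=4
Incumbent chooses High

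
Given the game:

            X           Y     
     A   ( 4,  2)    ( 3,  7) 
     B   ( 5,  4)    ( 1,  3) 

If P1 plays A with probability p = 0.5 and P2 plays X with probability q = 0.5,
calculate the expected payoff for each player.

E[P1] = 3.25, E[P2] = 4.0

Work:
E[P1] = p·q·π₁(A,X) + p·(1-q)·π₁(A,Y) + (1-p)·q·π₁(B,X) + (1-p)·(1-q)·π₁(B,Y)
= 0.5·0.5·4 + 0.5·0.5·3 + 0.5·0.5·5 + 0.5·0.5·1
= 3.25

E[P2] = 4.0 (similar calculation)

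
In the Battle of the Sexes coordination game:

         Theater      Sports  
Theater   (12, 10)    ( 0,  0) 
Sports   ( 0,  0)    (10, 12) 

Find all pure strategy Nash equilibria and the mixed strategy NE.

Pure NE: (Theater, Theater) and (Sports, Sports); Mixed NE: p = 0.5455, q = 0.4545

Work:
Check pure NE:
(Theater, Theater): (12, 10) - no unilateral deviation beneficial
(Sports, Sports): (10, 12) - no unilateral deviation beneficial
Mixed NE: P1 plays Theater with p = 0.5455, P2 plays Theater with q = 0.4545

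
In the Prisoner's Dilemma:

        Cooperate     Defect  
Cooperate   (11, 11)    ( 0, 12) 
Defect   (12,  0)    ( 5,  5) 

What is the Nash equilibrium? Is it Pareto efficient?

(Defect, Defect) is NE; not Pareto efficient

Work:
Defect dominates Cooperate for both players:
If P2 cooperates: Defect (12) > Cooperate (11)
If P2 defects: Defect (5) > Cooperate (0)
NE: (Defect, Defect) with payoff (5, 5)
But (Cooperate, Cooperate) = (11, 11) Pareto dominates (5, 5)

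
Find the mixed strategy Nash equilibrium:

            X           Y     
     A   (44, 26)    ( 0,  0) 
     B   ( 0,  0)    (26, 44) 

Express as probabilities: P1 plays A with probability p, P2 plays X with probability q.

p = 0.6286, q = 0.3714

Work:
Find probabilities that make opponent indifferent:
P2 chooses q to make P1 indifferent between A and B
P1 chooses p to make P2 indifferent between X and Y
Mixed NE: P1 plays (A: 0.6286, B: 0.3714), P2 plays (X: 0.3714, Y: 0.6286)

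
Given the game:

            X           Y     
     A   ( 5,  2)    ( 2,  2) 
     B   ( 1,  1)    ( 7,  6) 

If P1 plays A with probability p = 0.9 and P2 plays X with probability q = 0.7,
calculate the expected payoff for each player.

E[P1] = 3.97, E[P2] = 2.05

Work:
E[P1] = p·q·π₁(A,X) + p·(1-q)·π₁(A,Y) + (1-p)·q·π₁(B,X) + (1-p)·(1-q)·π₁(B,Y)
= 0.9·0.7·5 + 0.9·0.3·2 + 0.1·0.7·1 + 0.1·0.3·7
= 3.97

E[P2] = 2.05 (similar calculation)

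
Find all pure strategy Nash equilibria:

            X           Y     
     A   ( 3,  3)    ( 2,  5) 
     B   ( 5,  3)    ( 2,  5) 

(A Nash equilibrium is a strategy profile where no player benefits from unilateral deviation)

Nash equilibrium: (A, Y), (B, Y)

Work:
Best responses:
  P1 vs X: payoffs [3, 5] → best response B (payoff 5)
  P1 vs Y: payoffs [2, 2] → best response A/B (payoff 2)
  P2 vs A: payoffs [3, 5] → best response Y (payoff 5)
  P2 vs B: payoffs [3, 5] → best response Y (payoff 5)
Mutual best responses: (A,Y), (B,Y) → Nash equilibria.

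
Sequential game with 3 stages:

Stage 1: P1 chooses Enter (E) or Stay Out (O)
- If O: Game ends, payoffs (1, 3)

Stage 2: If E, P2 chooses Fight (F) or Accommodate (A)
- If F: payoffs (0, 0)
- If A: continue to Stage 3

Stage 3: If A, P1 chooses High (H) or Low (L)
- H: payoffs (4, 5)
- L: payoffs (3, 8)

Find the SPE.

SPE: (E, A, H); Outcome (4, 5)

Work:
Stage 3: P1 chooses H (4 vs 3)
Stage 2: P2: F->0, A->5 (anticipating H). Choose A
Stage 1: P1: O->1, E->4 (anticipating A, H). Choose E
SPE path: E -> A -> H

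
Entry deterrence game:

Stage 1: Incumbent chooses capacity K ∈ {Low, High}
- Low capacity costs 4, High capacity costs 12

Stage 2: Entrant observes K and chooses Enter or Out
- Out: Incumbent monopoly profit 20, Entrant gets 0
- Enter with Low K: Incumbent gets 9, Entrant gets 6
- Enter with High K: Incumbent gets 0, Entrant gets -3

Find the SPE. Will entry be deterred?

SPE: (High, Enter|Low, Out|High); Entry deterred. Incumbent net profit = 8

Work:
After Low K: Entrant enters (6 > 0)
After High K: Entrant stays out (-3 < 0)
Incumbent: Low → 9−4=5, High → 20−12=8
Incumbent chooses High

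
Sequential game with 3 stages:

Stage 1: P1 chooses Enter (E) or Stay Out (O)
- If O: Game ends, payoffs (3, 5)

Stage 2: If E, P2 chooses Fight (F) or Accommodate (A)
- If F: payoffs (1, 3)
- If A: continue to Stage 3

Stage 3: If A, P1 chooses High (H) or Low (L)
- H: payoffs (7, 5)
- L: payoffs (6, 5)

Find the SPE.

SPE: (E, A, H); Outcome (7, 5)

Work:
Stage 3: P1 chooses H (7 vs 6)
Stage 2: P2: F->3, A->5 (anticipating H). Choose A
Stage 1: P1: O->3, E->7 (anticipating A, H). Choose E
SPE path: E -> A -> H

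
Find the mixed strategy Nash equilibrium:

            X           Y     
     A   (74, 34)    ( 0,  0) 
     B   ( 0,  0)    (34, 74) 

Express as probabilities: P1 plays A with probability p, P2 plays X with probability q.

p = 0.6852, q = 0.3148

Work:
Find probabilities that make opponent indifferent:
P2 chooses q to make P1 indifferent between A and B
P1 chooses p to make P2 indifferent between X and Y
Mixed NE: P1 plays (A: 0.6852, B: 0.3148), P2 plays (X: 0.3148, Y: 0.6852)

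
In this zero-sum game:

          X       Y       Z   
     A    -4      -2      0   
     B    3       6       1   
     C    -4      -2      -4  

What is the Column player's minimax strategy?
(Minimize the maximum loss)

Column should play Z, value = 1

Work:
Column player minimizes Row's maximum payoff:
Column X: max payoff to Row = 3
Column Y: max payoff to Row = 6
Column Z: max payoff to Row = 1
Minimum is 1, achieved by column Z.
Minimax strategy: Z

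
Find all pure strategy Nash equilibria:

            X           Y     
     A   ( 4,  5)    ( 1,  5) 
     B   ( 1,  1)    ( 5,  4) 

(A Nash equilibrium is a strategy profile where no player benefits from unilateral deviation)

Nash equilibrium: (A, X), (B, Y)

Work:
Best responses:
  P1 vs X: payoffs [4, 1] → best response A (payoff 4)
  P1 vs Y: payoffs [1, 5] → best response B (payoff 5)
  P2 vs A: payoffs [5, 5] → best response X/Y (payoff 5)
  P2 vs B: payoffs [1, 4] → best response Y (payoff 4)
Mutual best responses: (A,X), (B,Y) → Nash equilibria.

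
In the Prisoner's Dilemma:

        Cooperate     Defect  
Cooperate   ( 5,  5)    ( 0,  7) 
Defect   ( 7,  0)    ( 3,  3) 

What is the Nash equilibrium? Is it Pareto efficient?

(Defect, Defect) is NE; not Pareto efficient

Work:
Defect dominates Cooperate for both players:
If P2 cooperates: Defect (7) > Cooperate (5)
If P2 defects: Defect (3) > Cooperate (0)
NE: (Defect, Defect) with payoff (3, 3)
But (Cooperate, Cooperate) = (5, 5) Pareto dominates (3, 3)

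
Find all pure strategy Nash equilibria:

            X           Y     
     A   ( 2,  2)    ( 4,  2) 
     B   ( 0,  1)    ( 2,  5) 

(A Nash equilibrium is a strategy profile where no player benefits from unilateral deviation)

Nash equilibrium: (A, X), (A, Y)

Work:
Best responses:
  P1 vs X: payoffs [2, 0] → best response A (payoff 2)
  P1 vs Y: payoffs [4, 2] → best response A (payoff 4)
  P2 vs A: payoffs [2, 2] → best response X/Y (payoff 2)
  P2 vs B: payoffs [1, 5] → best response Y (payoff 5)
Mutual best responses: (A,X), (A,Y) → Nash equilibria.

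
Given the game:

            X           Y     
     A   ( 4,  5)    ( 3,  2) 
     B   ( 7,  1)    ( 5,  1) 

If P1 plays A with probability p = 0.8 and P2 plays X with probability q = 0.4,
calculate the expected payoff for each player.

E[P1] = 3.88, E[P2] = 2.76

Work:
E[P1] = p·q·π₁(A,X) + p·(1-q)·π₁(A,Y) + (1-p)·q·π₁(B,X) + (1-p)·(1-q)·π₁(B,Y)
= 0.8·0.4·4 + 0.8·0.6·3 + 0.2·0.4·7 + 0.2·0.6·5
= 3.88

E[P2] = 2.76 (similar calculation)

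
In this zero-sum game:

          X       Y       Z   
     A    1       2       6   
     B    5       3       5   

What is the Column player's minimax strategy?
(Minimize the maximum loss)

Column should play Y, value = 3

Work:
Column player minimizes Row's maximum payoff:
Column X: max payoff to Row = 5
Column Y: max payoff to Row = 3
Column Z: max payoff to Row = 6
Minimum is 3, achieved by column Y.
Minimax strategy: Y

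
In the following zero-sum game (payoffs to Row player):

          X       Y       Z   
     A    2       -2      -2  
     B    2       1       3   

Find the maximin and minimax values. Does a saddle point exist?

Maximin = 1, Minimax = 1, Saddle: True

Work:
Row minimums: [-2, 1] → maximin = 1
Column maximums: [2, 1, 3] → minimax = 1
Saddle point exists! Game value = 1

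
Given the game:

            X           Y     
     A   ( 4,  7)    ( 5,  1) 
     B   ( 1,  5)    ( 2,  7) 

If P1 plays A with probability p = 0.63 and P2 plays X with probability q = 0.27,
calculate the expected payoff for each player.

E[P1] = 3.62, E[P2] = 4.0408

Work:
E[P1] = p·q·π₁(A,X) + p·(1-q)·π₁(A,Y) + (1-p)·q·π₁(B,X) + (1-p)·(1-q)·π₁(B,Y)
= 0.63·0.27·4 + 0.63·0.73·5 + 0.37·0.27·1 + 0.37·0.73·2
= 3.62

E[P2] = 4.0408 (similar calculation)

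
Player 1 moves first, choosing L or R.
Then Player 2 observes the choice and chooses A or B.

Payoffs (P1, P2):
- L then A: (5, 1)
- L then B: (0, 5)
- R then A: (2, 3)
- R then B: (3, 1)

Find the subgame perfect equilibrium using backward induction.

P1 plays R, P2 plays B after L and A after R; Payoff (2, 3)

Work:
Backward induction:
After L: P2 chooses B → P1 gets 0
After R: P2 chooses A → P1 gets 2
P1 chooses R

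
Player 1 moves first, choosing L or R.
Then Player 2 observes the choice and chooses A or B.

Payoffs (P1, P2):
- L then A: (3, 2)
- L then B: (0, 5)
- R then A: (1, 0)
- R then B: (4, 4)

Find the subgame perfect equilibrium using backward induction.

P1 plays R, P2 plays B after L and B after R; Payoff (4, 4)

Work:
Backward induction:
After L: P2 chooses B → P1 gets 0
After R: P2 chooses B → P1 gets 4
P1 chooses R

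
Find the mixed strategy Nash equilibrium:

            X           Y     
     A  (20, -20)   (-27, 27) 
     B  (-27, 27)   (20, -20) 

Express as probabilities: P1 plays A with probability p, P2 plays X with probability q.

p = 0.5, q = 0.5

Work:
Find probabilities that make opponent indifferent:
P2 chooses q to make P1 indifferent between A and B
P1 chooses p to make P2 indifferent between X and Y
Mixed NE: P1 plays (A: 0.5, B: 0.5), P2 plays (X: 0.5, Y: 0.5)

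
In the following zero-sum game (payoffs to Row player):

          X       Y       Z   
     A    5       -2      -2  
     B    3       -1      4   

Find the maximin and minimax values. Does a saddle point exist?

Maximin = -1, Minimax = -1, Saddle: True

Work:
Row minimums: [-2, -1] → maximin = -1
Column maximums: [5, -1, 4] → minimax = -1
Saddle point exists! Game value = -1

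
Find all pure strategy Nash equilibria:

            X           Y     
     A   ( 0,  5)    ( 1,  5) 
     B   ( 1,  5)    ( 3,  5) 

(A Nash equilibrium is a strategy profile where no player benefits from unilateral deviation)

Nash equilibrium: (B, X), (B, Y)

Work:
Best responses:
  P1 vs X: payoffs [0, 1] → best response B (payoff 1)
  P1 vs Y: payoffs [1, 3] → best response B (payoff 3)
  P2 vs A: payoffs [5, 5] → best response X/Y (payoff 5)
  P2 vs B: payoffs [5, 5] → best response X/Y (payoff 5)
Mutual best responses: (B,X), (B,Y) → Nash equilibria.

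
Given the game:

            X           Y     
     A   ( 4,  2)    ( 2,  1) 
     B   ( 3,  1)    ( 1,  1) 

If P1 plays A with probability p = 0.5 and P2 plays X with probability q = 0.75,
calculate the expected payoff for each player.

E[P1] = 3.0, E[P2] = 1.375

Work:
E[P1] = p·q·π₁(A,X) + p·(1-q)·π₁(A,Y) + (1-p)·q·π₁(B,X) + (1-p)·(1-q)·π₁(B,Y)
= 0.5·0.75·4 + 0.5·0.25·2 + 0.5·0.75·3 + 0.5·0.25·1
= 3.0

E[P2] = 1.375 (similar calculation)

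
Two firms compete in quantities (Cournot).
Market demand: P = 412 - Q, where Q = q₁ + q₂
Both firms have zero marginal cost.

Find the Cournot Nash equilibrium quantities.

q₁* = q₂* = 137.33; P* = 137.33

Work:
Profit: π_i = P·q_i = (a - q_i - q_j)·q_i
FOC: ∂π_i/∂q_i = a - 2q_i - q_j = 0
Reaction function: q_i = (412 - q_j)/2
Symmetry: q* = 412/3 = 137.33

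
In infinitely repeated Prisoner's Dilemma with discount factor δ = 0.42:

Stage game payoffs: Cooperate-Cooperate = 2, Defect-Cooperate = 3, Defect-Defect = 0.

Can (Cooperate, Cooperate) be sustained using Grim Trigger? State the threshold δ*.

δ* = 0.3333; since δ = 0.42 ≥ 0.3333, cooperation can be sustained

Work:
For Grim Trigger:
Cooperate forever: 2/(1-δ)
Defect then punished: 3 + 0·δ/(1-δ)
Need: 2/(1-δ) ≥ 3 + 0·δ/(1-δ)
Solving: δ ≥ (T-R)/(T-P) = (3-2)/(3-0) = 0.3333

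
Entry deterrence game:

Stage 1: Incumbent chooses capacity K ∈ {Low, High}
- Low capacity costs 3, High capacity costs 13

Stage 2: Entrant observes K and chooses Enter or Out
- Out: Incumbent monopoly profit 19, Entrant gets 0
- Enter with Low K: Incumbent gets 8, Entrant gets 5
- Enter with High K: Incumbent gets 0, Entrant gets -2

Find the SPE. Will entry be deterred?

SPE: (High, Enter|Low, Out|High); Entry deterred. Incumbent net profit = 6

Work:
After Low K: Entrant enters (5 > 0)
After High K: Entrant stays out (-2 < 0)
Incumbent: Low → 8−3=5, High → 19−13=6
Incumbent chooses High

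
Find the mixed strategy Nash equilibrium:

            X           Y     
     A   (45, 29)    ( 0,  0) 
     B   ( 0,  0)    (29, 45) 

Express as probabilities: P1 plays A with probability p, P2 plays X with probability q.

p = 0.6081, q = 0.3919

Work:
Find probabilities that make opponent indifferent:
P2 chooses q to make P1 indifferent between A and B
P1 chooses p to make P2 indifferent between X and Y
Mixed NE: P1 plays (A: 0.6081, B: 0.3919), P2 plays (X: 0.3919, Y: 0.6081)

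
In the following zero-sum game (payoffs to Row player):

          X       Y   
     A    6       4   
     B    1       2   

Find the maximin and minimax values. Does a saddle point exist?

Maximin = 4, Minimax = 4, Saddle: True

Work:
Row minimums: [4, 1] → maximin = 4
Column maximums: [6, 4] → minimax = 4
Saddle point exists! Game value = 4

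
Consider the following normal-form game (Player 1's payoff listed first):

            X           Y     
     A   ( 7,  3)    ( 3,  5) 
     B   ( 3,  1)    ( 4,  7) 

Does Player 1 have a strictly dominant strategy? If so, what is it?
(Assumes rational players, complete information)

No strictly dominant strategy exists for Player 1

Work:
A strategy strictly dominates another if it gives a strictly higher payoff against every opponent action. Compare each pair of P1's strategies column-by-column:
  A vs B: [7 vs 3, 3 vs 4] → A does not strictly dominate B (column Y: 3 ≤ 4)
  B vs A: [3 vs 7, 4 vs 3] → B does not strictly dominate A (column X: 3 ≤ 7)
No single strategy strictly dominates all others → no strictly dominant strategy.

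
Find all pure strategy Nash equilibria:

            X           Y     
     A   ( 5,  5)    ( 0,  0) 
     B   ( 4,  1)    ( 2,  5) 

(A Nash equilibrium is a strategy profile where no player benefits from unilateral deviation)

Nash equilibrium: (A, X), (B, Y)

Work:
Best responses:
  P1 vs X: payoffs [5, 4] → best response A (payoff 5)
  P1 vs Y: payoffs [0, 2] → best response B (payoff 2)
  P2 vs A: payoffs [5, 0] → best response X (payoff 5)
  P2 vs B: payoffs [1, 5] → best response Y (payoff 5)
Mutual best responses: (A,X), (B,Y) → Nash equilibria.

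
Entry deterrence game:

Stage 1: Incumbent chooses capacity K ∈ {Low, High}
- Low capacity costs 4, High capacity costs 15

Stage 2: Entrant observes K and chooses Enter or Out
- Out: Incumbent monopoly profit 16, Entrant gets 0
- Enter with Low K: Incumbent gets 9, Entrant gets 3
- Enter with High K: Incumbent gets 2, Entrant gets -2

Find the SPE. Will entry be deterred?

SPE: (Low, Enter|Low, Out|High); Entry not deterred. Incumbent net profit = 5, Entrant gets 3

Work:
After Low K: Entrant enters (3 > 0)
After High K: Entrant stays out (-2 < 0)
Incumbent: Low → 9−4=5, High → 16−15=1
Incumbent chooses Low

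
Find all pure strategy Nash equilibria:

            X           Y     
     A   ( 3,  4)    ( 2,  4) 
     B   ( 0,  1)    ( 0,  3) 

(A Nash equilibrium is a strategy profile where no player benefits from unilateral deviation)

Nash equilibrium: (A, X), (A, Y)

Work:
Best responses:
  P1 vs X: payoffs [3, 0] → best response A (payoff 3)
  P1 vs Y: payoffs [2, 0] → best response A (payoff 2)
  P2 vs A: payoffs [4, 4] → best response X/Y (payoff 4)
  P2 vs B: payoffs [1, 3] → best response Y (payoff 3)
Mutual best responses: (A,X), (A,Y) → Nash equilibria.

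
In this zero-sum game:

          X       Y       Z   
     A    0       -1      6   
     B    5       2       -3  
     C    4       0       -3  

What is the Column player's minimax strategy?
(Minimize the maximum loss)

Column should play Y, value = 2

Work:
Column player minimizes Row's maximum payoff:
Column X: max payoff to Row = 5
Column Y: max payoff to Row = 2
Column Z: max payoff to Row = 6
Minimum is 2, achieved by column Y.
Minimax strategy: Y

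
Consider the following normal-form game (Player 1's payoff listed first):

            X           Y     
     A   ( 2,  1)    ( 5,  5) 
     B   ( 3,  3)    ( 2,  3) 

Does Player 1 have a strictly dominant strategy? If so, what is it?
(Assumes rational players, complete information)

No strictly dominant strategy exists for Player 1

Work:
A strategy strictly dominates another if it gives a strictly higher payoff against every opponent action. Compare each pair of P1's strategies column-by-column:
  A vs B: [2 vs 3, 5 vs 2] → A does not strictly dominate B (column X: 2 ≤ 3)
  B vs A: [3 vs 2, 2 vs 5] → B does not strictly dominate A (column Y: 2 ≤ 5)
No single strategy strictly dominates all others → no strictly dominant strategy.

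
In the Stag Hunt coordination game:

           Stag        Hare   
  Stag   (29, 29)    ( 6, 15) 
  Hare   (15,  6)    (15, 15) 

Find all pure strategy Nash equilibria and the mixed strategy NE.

Pure NE: (Stag, Stag) and (Hare, Hare); Mixed NE: p = 0.3913, q = 0.3913

Work:
Check pure NE:
(Stag, Stag): (29, 29) - no unilateral deviation beneficial
(Hare, Hare): (15, 15) - no unilateral deviation beneficial
Mixed NE: P1 plays Stag with p = 0.3913, P2 plays Stag with q = 0.3913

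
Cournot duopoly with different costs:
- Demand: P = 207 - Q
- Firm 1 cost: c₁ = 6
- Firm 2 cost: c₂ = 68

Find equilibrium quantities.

q₁* = 87.67, q₂* = 25.67

Work:
Reaction: q₁ = (207 - 6 - q₂)/2
Reaction: q₂ = (207 - 68 - q₁)/2
Solve simultaneously:
q₁* = (207 - 2×6 + 68)/3 = 87.67
q₂* = (207 - 2×68 + 6)/3 = 25.67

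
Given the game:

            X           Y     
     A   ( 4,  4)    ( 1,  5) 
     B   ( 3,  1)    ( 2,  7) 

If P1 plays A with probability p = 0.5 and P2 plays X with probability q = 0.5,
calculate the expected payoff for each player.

E[P1] = 2.5, E[P2] = 4.25

Work:
E[P1] = p·q·π₁(A,X) + p·(1-q)·π₁(A,Y) + (1-p)·q·π₁(B,X) + (1-p)·(1-q)·π₁(B,Y)
= 0.5·0.5·4 + 0.5·0.5·1 + 0.5·0.5·3 + 0.5·0.5·2
= 2.5

E[P2] = 4.25 (similar calculation)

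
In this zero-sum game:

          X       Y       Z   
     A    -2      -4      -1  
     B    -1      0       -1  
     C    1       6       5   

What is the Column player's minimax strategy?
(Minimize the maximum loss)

Column should play X, value = 1

Work:
Column player minimizes Row's maximum payoff:
Column X: max payoff to Row = 1
Column Y: max payoff to Row = 6
Column Z: max payoff to Row = 5
Minimum is 1, achieved by column X.
Minimax strategy: X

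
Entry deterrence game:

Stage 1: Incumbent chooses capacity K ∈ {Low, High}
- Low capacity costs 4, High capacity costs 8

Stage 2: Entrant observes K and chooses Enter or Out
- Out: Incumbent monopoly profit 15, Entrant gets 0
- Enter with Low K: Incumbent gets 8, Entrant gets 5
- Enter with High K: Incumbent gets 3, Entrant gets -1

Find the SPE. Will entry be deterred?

SPE: (High, Enter|Low, Out|High); Entry deterred. Incumbent net profit = 7

Work:
After Low K: Entrant enters (5 > 0)
After High K: Entrant stays out (-1 < 0)
Incumbent: Low → 8−4=4, High → 15−8=7
Incumbent chooses High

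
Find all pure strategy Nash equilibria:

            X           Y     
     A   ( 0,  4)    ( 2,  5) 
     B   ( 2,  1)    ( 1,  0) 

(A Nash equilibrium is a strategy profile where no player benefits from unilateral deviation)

Nash equilibrium: (A, Y), (B, X)

Work:
Best responses:
  P1 vs X: payoffs [0, 2] → best response B (payoff 2)
  P1 vs Y: payoffs [2, 1] → best response A (payoff 2)
  P2 vs A: payoffs [4, 5] → best response Y (payoff 5)
  P2 vs B: payoffs [1, 0] → best response X (payoff 1)
Mutual best responses: (A,Y), (B,X) → Nash equilibria.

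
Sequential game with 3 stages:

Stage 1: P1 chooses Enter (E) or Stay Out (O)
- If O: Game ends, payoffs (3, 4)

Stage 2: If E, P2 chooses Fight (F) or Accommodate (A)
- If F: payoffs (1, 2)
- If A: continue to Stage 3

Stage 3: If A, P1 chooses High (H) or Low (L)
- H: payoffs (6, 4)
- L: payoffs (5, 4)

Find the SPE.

SPE: (E, A, H); Outcome (6, 4)

Work:
Stage 3: P1 chooses H (6 vs 5)
Stage 2: P2: F->2, A->4 (anticipating H). Choose A
Stage 1: P1: O->3, E->6 (anticipating A, H). Choose E
SPE path: E -> A -> H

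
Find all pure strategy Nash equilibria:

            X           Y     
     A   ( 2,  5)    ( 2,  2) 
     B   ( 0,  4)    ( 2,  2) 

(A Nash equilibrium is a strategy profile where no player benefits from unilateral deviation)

Nash equilibrium: (A, X)

Work:
Best responses:
  P1 vs X: payoffs [2, 0] → best response A (payoff 2)
  P1 vs Y: payoffs [2, 2] → best response A/B (payoff 2)
  P2 vs A: payoffs [5, 2] → best response X (payoff 5)
  P2 vs B: payoffs [4, 2] → best response X (payoff 4)
Mutual best responses: (A,X) → Nash equilibria.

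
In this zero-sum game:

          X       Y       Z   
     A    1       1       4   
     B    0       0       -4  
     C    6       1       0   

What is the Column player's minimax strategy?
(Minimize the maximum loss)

Column should play Y, value = 1

Work:
Column player minimizes Row's maximum payoff:
Column X: max payoff to Row = 6
Column Y: max payoff to Row = 1
Column Z: max payoff to Row = 4
Minimum is 1, achieved by column Y.
Minimax strategy: Y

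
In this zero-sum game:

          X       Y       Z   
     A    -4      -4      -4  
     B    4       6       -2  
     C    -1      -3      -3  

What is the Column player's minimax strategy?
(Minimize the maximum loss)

Column should play Z, value = -2

Work:
Column player minimizes Row's maximum payoff:
Column X: max payoff to Row = 4
Column Y: max payoff to Row = 6
Column Z: max payoff to Row = -2
Minimum is -2, achieved by column Z.
Minimax strategy: Z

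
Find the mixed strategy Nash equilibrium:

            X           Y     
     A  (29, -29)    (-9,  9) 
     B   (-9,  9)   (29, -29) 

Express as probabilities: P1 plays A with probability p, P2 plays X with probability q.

p = 0.5, q = 0.5

Work:
Find probabilities that make opponent indifferent:
P2 chooses q to make P1 indifferent between A and B
P1 chooses p to make P2 indifferent between X and Y
Mixed NE: P1 plays (A: 0.5, B: 0.5), P2 plays (X: 0.5, Y: 0.5)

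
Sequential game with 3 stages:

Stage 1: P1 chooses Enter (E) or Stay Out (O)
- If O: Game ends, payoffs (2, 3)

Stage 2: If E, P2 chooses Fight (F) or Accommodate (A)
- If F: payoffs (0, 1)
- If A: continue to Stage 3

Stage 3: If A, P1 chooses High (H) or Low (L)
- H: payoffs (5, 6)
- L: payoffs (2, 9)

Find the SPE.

SPE: (E, A, H); Outcome (5, 6)

Work:
Stage 3: P1 chooses H (5 vs 2)
Stage 2: P2: F->1, A->6 (anticipating H). Choose A
Stage 1: P1: O->2, E->5 (anticipating A, H). Choose E
SPE path: E -> A -> H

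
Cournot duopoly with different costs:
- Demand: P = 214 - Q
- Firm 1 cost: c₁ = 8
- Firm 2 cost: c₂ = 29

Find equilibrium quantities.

q₁* = 75.67, q₂* = 54.67

Work:
Reaction: q₁ = (214 - 8 - q₂)/2
Reaction: q₂ = (214 - 29 - q₁)/2
Solve simultaneously:
q₁* = (214 - 2×8 + 29)/3 = 75.67
q₂* = (214 - 2×29 + 8)/3 = 54.67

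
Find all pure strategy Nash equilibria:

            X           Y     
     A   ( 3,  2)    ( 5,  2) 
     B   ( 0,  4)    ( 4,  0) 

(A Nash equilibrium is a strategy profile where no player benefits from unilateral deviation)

Nash equilibrium: (A, X), (A, Y)

Work:
Best responses:
  P1 vs X: payoffs [3, 0] → best response A (payoff 3)
  P1 vs Y: payoffs [5, 4] → best response A (payoff 5)
  P2 vs A: payoffs [2, 2] → best response X/Y (payoff 2)
  P2 vs B: payoffs [4, 0] → best response X (payoff 4)
Mutual best responses: (A,X), (A,Y) → Nash equilibria.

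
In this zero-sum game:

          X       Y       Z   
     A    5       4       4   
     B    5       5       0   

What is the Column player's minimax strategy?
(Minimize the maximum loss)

Column should play Z, value = 4

Work:
Column player minimizes Row's maximum payoff:
Column X: max payoff to Row = 5
Column Y: max payoff to Row = 5
Column Z: max payoff to Row = 4
Minimum is 4, achieved by column Z.
Minimax strategy: Z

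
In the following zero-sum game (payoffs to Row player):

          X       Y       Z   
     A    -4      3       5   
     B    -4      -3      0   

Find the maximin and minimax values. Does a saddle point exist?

Maximin = -4, Minimax = -4, Saddle: True

Work:
Row minimums: [-4, -4] → maximin = -4
Column maximums: [-4, 3, 5] → minimax = -4
Saddle point exists! Game value = -4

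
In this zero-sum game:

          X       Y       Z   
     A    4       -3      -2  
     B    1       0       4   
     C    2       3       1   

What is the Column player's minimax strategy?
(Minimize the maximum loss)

Column should play Y, value = 3

Work:
Column player minimizes Row's maximum payoff:
Column X: max payoff to Row = 4
Column Y: max payoff to Row = 3
Column Z: max payoff to Row = 4
Minimum is 3, achieved by column Y.
Minimax strategy: Y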